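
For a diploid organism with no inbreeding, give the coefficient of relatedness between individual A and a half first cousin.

Half first cousins share one grandparent — one path of length 4: r = (1/2)^4 = 1/16.

0.0625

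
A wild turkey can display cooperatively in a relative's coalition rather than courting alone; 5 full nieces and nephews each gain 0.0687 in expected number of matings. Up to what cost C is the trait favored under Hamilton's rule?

0.085875

r to a full niece or nephew = 0.25 (full aunt/uncle↔niece/nephew: two paths of length 3 through the shared grandparent pair: r = 2·(1/2)^3 = 1/4).
Hamilton's rule: n·r·B > C, so the trait is favored while C < n·r·B = 5·0.25·0.0687 = 0.085875.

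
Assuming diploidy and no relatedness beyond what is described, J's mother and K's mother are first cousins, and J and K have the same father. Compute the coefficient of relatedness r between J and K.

0.28125

Independent pedigree routes through distinct common ancestors add.
J and K are related in two ways: second cousins through their mothers (r = 1/32) and half-sibs through their shared father (r = 1/4).
r = 1/32 + 1/4 = 9/32 = 0.28125.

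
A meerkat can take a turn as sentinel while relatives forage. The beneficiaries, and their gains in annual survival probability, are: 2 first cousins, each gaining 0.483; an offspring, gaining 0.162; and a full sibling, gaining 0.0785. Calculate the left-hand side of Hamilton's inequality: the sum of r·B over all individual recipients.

r to a first cousin = 1/8 (first cousins share one grandparent pair — two paths of length 4: r = 2·(1/2)^4 = 1/8).
r to an offspring = 1/2 (one parent–offspring link: r = (1/2)^1 = 1/2).
r to a full sibling = 0.5 (full sibs share both parents — two paths of length 2: r = 2·(1/2)^2 = 1/2).
Summing one r·B term per recipient: 2·0.125·0.483 + 1·0.5·0.162 + 1·0.5·0.0785 = 0.241.

0.241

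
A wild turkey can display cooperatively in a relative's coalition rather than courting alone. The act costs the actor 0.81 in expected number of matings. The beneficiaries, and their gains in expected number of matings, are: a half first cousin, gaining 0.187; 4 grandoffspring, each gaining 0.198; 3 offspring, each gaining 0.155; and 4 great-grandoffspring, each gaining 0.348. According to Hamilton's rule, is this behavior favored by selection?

Hamilton's rule: the trait is favored when the sum of r·B over every recipient exceeds the actor's cost C.
r to a half first cousin = 1/16 (half first cousins share one grandparent — one path of length 4: r = (1/2)^4 = 1/16).
r to a grandoffspring = 0.25 (two parent–offspring links: r = (1/2)^2 = 1/4).
r to an offspring = 0.5 (one parent–offspring link: r = (1/2)^1 = 1/2).
r to a great-grandoffspring = 0.125 (three parent–offspring links: r = (1/2)^3 = 1/8).
Summing one r·B term per recipient: 1·0.0625·0.187 + 4·0.25·0.198 + 3·0.5·0.155 + 4·0.125·0.348 = 0.6161875.
0.6161875 < 0.81: the indirect benefit is less than the cost.

No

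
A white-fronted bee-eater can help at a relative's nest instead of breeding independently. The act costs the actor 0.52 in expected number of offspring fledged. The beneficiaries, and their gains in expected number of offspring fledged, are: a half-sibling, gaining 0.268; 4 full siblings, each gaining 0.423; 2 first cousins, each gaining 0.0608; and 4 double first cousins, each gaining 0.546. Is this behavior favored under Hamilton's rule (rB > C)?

Hamilton's rule: the trait is favored when the sum of r·B over every recipient exceeds the actor's cost C.
r to a half-sibling = 0.25 (half-sibs share one parent — one path of length 2: r = (1/2)^2 = 1/4).
r to a full sibling = 0.5 (full sibs share both parents — two paths of length 2: r = 2·(1/2)^2 = 1/2).
r to a first cousin = 1/8 (first cousins share one grandparent pair — two paths of length 4: r = 2·(1/2)^4 = 1/8).
r to a double first cousin = 1/4 (double first cousins share both grandparent pairs — four paths of length 4: r = 4·(1/2)^4 = 1/4).
Summing one r·B term per recipient: 1·0.25·0.268 + 4·0.5·0.423 + 2·0.125·0.0608 + 4·0.25·0.546 = 1.4742.
1.4742 > 0.52: the indirect benefit exceeds the cost.

Yes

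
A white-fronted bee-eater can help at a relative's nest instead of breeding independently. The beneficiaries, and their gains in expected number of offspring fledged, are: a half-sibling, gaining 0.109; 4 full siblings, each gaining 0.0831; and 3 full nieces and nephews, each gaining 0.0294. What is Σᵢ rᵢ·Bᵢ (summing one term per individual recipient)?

r to a half-sibling = 0.25 (half-sibs share one parent — one path of length 2: r = (1/2)^2 = 1/4).
r to a full sibling = 1/2 (full sibs share both parents — two paths of length 2: r = 2·(1/2)^2 = 1/2).
r to a full niece or nephew = 0.25 (full aunt/uncle↔niece/nephew: two paths of length 3 through the shared grandparent pair: r = 2·(1/2)^3 = 1/4).
Summing one r·B term per recipient: 1·0.25·0.109 + 4·0.5·0.0831 + 3·0.25·0.0294 = 0.2155.

0.2155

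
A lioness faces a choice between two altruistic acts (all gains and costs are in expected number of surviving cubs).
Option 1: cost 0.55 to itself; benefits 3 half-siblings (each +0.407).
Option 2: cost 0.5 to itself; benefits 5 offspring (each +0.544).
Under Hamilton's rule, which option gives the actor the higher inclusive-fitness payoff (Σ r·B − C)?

Option 1: r to a half-sibling = 0.25.
Option 1: Σ r·B − C = (3·0.25·0.407) − 0.55 = -0.24475.
Option 2: r to an offspring = 0.5.
Option 2: Σ r·B − C = (5·0.5·0.544) − 0.5 = 0.86.
Option 2 has the higher net inclusive-fitness payoff.

Option 2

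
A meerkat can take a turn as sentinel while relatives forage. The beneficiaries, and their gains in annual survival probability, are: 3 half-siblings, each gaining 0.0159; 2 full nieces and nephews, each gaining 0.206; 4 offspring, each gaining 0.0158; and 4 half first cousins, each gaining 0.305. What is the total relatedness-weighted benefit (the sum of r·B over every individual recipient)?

r to a half-sibling = 1/4 (half-sibs share one parent — one path of length 2: r = (1/2)^2 = 1/4).
r to a full niece or nephew = 0.25 (full aunt/uncle↔niece/nephew: two paths of length 3 through the shared grandparent pair: r = 2·(1/2)^3 = 1/4).
r to an offspring = 0.5 (one parent–offspring link: r = (1/2)^1 = 1/2).
r to a half first cousin = 1/16 (half first cousins share one grandparent — one path of length 4: r = (1/2)^4 = 1/16).
Summing one r·B term per recipient: 3·0.25·0.0159 + 2·0.25·0.206 + 4·0.5·0.0158 + 4·0.0625·0.305 = 0.222775.

0.222775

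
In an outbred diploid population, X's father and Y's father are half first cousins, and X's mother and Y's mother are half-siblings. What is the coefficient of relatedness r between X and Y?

Wright's path rule: contributions from independent ancestry routes add.
X and Y are related in two ways: half second cousins through their fathers (r = 1/64) and half first cousins through their mothers (r = 1/16).
r = 1/64 + 1/16 = 5/64 = 0.078125.

0.078125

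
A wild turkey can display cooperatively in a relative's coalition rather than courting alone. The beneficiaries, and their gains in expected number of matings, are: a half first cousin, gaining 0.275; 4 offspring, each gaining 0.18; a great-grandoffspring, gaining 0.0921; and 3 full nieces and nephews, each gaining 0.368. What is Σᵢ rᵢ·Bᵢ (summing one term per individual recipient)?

r to a half first cousin = 1/16 (half first cousins share one grandparent — one path of length 4: r = (1/2)^4 = 1/16).
r to an offspring = 0.5 (one parent–offspring link: r = (1/2)^1 = 1/2).
r to a great-grandoffspring = 0.125 (three parent–offspring links: r = (1/2)^3 = 1/8).
r to a full niece or nephew = 0.25 (full aunt/uncle↔niece/nephew: two paths of length 3 through the shared grandparent pair: r = 2·(1/2)^3 = 1/4).
Summing one r·B term per recipient: 1·0.0625·0.275 + 4·0.5·0.18 + 1·0.125·0.0921 + 3·0.25·0.368 = 0.6647.

0.6647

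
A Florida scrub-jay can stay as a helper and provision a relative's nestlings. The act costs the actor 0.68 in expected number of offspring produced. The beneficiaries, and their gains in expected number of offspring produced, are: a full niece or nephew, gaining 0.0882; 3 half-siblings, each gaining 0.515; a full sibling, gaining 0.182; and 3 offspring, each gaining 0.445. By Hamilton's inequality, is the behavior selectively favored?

Yes

Hamilton's rule: the trait is favored when the sum of r·B over every recipient exceeds the actor's cost C.
r to a full niece or nephew = 1/4 (full aunt/uncle↔niece/nephew: two paths of length 3 through the shared grandparent pair: r = 2·(1/2)^3 = 1/4).
r to a half-sibling = 0.25 (half-sibs share one parent — one path of length 2: r = (1/2)^2 = 1/4).
r to a full sibling = 1/2 (full sibs share both parents — two paths of length 2: r = 2·(1/2)^2 = 1/2).
r to an offspring = 1/2 (one parent–offspring link: r = (1/2)^1 = 1/2).
Summing one r·B term per recipient: 1·0.25·0.0882 + 3·0.25·0.515 + 1·0.5·0.182 + 3·0.5·0.445 = 1.1668.
1.1668 > 0.68: the indirect benefit exceeds the cost.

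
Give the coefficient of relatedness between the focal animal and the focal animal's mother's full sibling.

0.25

Each parent–offspring link contributes a factor of 1/2, and independent paths through distinct common ancestors add.
Full aunt/uncle↔niece/nephew: two paths of length 3 through the shared grandparent pair: r = 2·(1/2)^3 = 1/4.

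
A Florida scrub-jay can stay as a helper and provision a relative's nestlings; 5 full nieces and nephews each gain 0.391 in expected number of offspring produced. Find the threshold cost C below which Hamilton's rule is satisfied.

r to a full niece or nephew = 1/4 (full aunt/uncle↔niece/nephew: two paths of length 3 through the shared grandparent pair: r = 2·(1/2)^3 = 1/4).
Hamilton's rule: n·r·B > C, so the trait is favored while C < n·r·B = 5·0.25·0.391 = 0.48875.

0.48875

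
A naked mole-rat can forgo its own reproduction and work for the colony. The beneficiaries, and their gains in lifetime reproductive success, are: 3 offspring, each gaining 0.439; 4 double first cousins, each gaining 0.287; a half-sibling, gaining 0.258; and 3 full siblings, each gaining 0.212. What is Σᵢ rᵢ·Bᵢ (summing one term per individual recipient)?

1.328

r to an offspring = 1/2 (one parent–offspring link: r = (1/2)^1 = 1/2).
r to a double first cousin = 1/4 (double first cousins share both grandparent pairs — four paths of length 4: r = 4·(1/2)^4 = 1/4).
r to a half-sibling = 1/4 (half-sibs share one parent — one path of length 2: r = (1/2)^2 = 1/4).
r to a full sibling = 0.5 (full sibs share both parents — two paths of length 2: r = 2·(1/2)^2 = 1/2).
Summing one r·B term per recipient: 3·0.5·0.439 + 4·0.25·0.287 + 1·0.25·0.258 + 3·0.5·0.212 = 1.328.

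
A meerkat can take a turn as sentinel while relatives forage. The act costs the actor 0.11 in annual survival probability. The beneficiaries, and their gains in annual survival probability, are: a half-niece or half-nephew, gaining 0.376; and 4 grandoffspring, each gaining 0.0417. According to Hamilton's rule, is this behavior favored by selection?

Hamilton's rule: the trait is favored when the sum of r·B over every recipient exceeds the actor's cost C.
r to a half-niece or half-nephew = 1/8 (half-aunt/uncle↔niece/nephew: one path of length 3: r = (1/2)^3 = 1/8).
r to a grandoffspring = 0.25 (two parent–offspring links: r = (1/2)^2 = 1/4).
Summing one r·B term per recipient: 1·0.125·0.376 + 4·0.25·0.0417 = 0.0887.
0.0887 < 0.11: the indirect benefit is less than the cost.

No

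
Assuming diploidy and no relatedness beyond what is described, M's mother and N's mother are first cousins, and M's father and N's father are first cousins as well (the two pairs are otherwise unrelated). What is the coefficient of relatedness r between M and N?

0.0625

Wright's path rule: contributions from independent ancestry routes add.
M and N are related in two ways: second cousins through their mothers (r = 1/32) and second cousins through their fathers (r = 1/32).
r = 1/32 + 1/32 = 1/16 = 0.0625.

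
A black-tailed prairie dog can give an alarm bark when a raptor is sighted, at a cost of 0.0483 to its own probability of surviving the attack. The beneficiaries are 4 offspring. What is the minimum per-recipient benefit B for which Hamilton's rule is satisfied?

r to an offspring = 0.5 (one parent–offspring link: r = (1/2)^1 = 1/2).
Hamilton's rule with n recipients of equal r: n·r·B > C, so B > C/(n·r) = 0.0483/(4·0.5) = 0.0242.

0.0242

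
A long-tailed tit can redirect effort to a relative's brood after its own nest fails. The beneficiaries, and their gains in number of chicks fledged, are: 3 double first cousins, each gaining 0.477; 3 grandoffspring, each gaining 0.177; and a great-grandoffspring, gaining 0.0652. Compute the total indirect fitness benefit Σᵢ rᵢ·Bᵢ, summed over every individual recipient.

0.49865

r to a double first cousin = 0.25 (double first cousins share both grandparent pairs — four paths of length 4: r = 4·(1/2)^4 = 1/4).
r to a grandoffspring = 1/4 (two parent–offspring links: r = (1/2)^2 = 1/4).
r to a great-grandoffspring = 0.125 (three parent–offspring links: r = (1/2)^3 = 1/8).
Summing one r·B term per recipient: 3·0.25·0.477 + 3·0.25·0.177 + 1·0.125·0.0652 = 0.49865.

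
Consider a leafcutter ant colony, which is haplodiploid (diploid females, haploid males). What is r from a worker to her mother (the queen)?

0.5

One meiotic link between diploid queen and diploid daughter: r = 1/2.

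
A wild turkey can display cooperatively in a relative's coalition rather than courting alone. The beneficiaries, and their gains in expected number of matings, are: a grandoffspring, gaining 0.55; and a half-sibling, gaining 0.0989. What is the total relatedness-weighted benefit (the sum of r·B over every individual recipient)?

0.162225

r to a grandoffspring = 1/4 (two parent–offspring links: r = (1/2)^2 = 1/4).
r to a half-sibling = 0.25 (half-sibs share one parent — one path of length 2: r = (1/2)^2 = 1/4).
Summing one r·B term per recipient: 1·0.25·0.55 + 1·0.25·0.0989 = 0.162225.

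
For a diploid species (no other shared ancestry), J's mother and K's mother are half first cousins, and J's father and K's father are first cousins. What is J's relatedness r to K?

With two independent routes of shared ancestry, r is the sum of the two contributions.
J and K are related in two ways: half second cousins through their mothers (r = 1/64) and second cousins through their fathers (r = 1/32).
r = 1/64 + 1/32 = 3/64 = 0.046875.

0.046875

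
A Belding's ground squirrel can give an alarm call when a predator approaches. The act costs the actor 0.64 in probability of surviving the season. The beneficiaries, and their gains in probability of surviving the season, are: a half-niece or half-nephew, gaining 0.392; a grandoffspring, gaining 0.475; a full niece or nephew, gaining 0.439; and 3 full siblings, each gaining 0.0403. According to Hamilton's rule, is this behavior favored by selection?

Hamilton's rule: the trait is favored when the sum of r·B over every recipient exceeds the actor's cost C.
r to a half-niece or half-nephew = 1/8 (half-aunt/uncle↔niece/nephew: one path of length 3: r = (1/2)^3 = 1/8).
r to a grandoffspring = 1/4 (two parent–offspring links: r = (1/2)^2 = 1/4).
r to a full niece or nephew = 0.25 (full aunt/uncle↔niece/nephew: two paths of length 3 through the shared grandparent pair: r = 2·(1/2)^3 = 1/4).
r to a full sibling = 0.5 (full sibs share both parents — two paths of length 2: r = 2·(1/2)^2 = 1/2).
Summing one r·B term per recipient: 1·0.125·0.392 + 1·0.25·0.475 + 1·0.25·0.439 + 3·0.5·0.0403 = 0.33795.
0.33795 < 0.64: the indirect benefit is less than the cost.

No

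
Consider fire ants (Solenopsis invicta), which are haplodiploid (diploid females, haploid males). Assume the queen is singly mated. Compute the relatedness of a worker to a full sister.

0.75

Haplodiploid full sisters inherit their father's entire haploid genome identically (contributing 1/2) and on average half of their mother's contribution (1/2 · 1/2 = 1/4); r = 1/2 + 1/4 = 3/4.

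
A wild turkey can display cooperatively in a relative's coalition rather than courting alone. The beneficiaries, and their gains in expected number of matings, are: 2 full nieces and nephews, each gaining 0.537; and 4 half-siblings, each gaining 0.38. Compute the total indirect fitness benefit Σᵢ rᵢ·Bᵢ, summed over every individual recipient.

0.6485

r to a full niece or nephew = 1/4 (full aunt/uncle↔niece/nephew: two paths of length 3 through the shared grandparent pair: r = 2·(1/2)^3 = 1/4).
r to a half-sibling = 0.25 (half-sibs share one parent — one path of length 2: r = (1/2)^2 = 1/4).
Summing one r·B term per recipient: 2·0.25·0.537 + 4·0.25·0.38 = 0.6485.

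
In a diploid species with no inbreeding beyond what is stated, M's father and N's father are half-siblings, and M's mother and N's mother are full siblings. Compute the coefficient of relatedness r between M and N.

0.1875

Wright's path rule: contributions from independent ancestry routes add.
M and N are related in two ways: half first cousins through their fathers (r = 1/16) and first cousins through their mothers (r = 1/8).
r = 1/16 + 1/8 = 3/16 = 0.1875.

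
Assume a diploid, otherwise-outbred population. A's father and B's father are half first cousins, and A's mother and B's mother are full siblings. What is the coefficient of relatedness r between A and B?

0.140625

Relatedness sums over independent paths through distinct common ancestors.
A and B are related in two ways: half second cousins through their fathers (r = 1/64) and first cousins through their mothers (r = 1/8).
r = 1/64 + 1/8 = 9/64 = 0.140625.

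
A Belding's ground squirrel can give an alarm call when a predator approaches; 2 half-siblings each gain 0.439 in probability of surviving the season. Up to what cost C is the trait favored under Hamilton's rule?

0.2195

r to a half-sibling = 0.25 (half-sibs share one parent — one path of length 2: r = (1/2)^2 = 1/4).
Hamilton's rule: n·r·B > C, so the trait is favored while C < n·r·B = 2·0.25·0.439 = 0.2195.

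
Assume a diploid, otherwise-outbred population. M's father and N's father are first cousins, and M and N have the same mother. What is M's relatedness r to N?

Independent pedigree routes through distinct common ancestors add.
M and N are related in two ways: second cousins through their fathers (r = 1/32) and half-sibs through their shared mother (r = 1/4).
r = 1/32 + 1/4 = 0.28125.

0.28125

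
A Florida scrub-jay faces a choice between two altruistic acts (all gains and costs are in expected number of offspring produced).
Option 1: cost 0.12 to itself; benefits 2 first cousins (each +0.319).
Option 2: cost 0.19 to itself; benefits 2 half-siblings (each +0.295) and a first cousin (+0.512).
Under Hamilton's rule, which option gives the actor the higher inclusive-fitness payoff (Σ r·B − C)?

Option 2

Option 1: r to a first cousin = 0.125.
Option 1: Σ r·B − C = (2·0.125·0.319) − 0.12 = -0.04025.
Option 2: r to a half-sibling = 0.25.
Option 2: r to a first cousin = 0.125.
Option 2: Σ r·B − C = (2·0.25·0.295 + 1·0.125·0.512) − 0.19 = 0.0215.
Option 2 has the higher net inclusive-fitness payoff.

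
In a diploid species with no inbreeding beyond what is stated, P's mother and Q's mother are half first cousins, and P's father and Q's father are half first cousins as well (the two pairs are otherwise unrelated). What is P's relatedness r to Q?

0.03125

Wright's path rule: contributions from independent ancestry routes add.
P and Q are related in two ways: half second cousins through their mothers (r = 1/64) and half second cousins through their fathers (r = 1/64).
r = 1/64 + 1/64 = 0.03125.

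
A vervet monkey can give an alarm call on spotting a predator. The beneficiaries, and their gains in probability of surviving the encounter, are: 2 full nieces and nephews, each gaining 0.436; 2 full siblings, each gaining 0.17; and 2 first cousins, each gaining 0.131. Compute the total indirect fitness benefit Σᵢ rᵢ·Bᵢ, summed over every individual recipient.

r to a full niece or nephew = 0.25 (full aunt/uncle↔niece/nephew: two paths of length 3 through the shared grandparent pair: r = 2·(1/2)^3 = 1/4).
r to a full sibling = 0.5 (full sibs share both parents — two paths of length 2: r = 2·(1/2)^2 = 1/2).
r to a first cousin = 1/8 (first cousins share one grandparent pair — two paths of length 4: r = 2·(1/2)^4 = 1/8).
Summing one r·B term per recipient: 2·0.25·0.436 + 2·0.5·0.17 + 2·0.125·0.131 = 0.42075.

0.42075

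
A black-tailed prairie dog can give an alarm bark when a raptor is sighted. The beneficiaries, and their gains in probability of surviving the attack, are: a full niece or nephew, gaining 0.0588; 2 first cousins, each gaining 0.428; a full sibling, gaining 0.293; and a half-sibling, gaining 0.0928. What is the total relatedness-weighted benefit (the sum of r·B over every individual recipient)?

r to a full niece or nephew = 1/4 (full aunt/uncle↔niece/nephew: two paths of length 3 through the shared grandparent pair: r = 2·(1/2)^3 = 1/4).
r to a first cousin = 0.125 (first cousins share one grandparent pair — two paths of length 4: r = 2·(1/2)^4 = 1/8).
r to a full sibling = 0.5 (full sibs share both parents — two paths of length 2: r = 2·(1/2)^2 = 1/2).
r to a half-sibling = 0.25 (half-sibs share one parent — one path of length 2: r = (1/2)^2 = 1/4).
Summing one r·B term per recipient: 1·0.25·0.0588 + 2·0.125·0.428 + 1·0.5·0.293 + 1·0.25·0.0928 = 0.2914.

0.2914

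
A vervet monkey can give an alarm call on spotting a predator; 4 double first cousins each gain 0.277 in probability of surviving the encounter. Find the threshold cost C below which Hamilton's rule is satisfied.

r to a double first cousin = 0.25 (double first cousins share both grandparent pairs — four paths of length 4: r = 4·(1/2)^4 = 1/4).
Hamilton's rule: n·r·B > C, so the trait is favored while C < n·r·B = 4·0.25·0.277 = 0.277.

0.277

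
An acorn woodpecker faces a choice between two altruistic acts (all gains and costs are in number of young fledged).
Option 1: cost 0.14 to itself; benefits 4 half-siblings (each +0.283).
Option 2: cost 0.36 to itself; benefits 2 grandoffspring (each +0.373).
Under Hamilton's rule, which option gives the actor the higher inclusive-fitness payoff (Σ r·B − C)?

Option 1

Option 1: r to a half-sibling = 0.25.
Option 1: Σ r·B − C = (4·0.25·0.283) − 0.14 = 0.143.
Option 2: r to a grandoffspring = 0.25.
Option 2: Σ r·B − C = (2·0.25·0.373) − 0.36 = -0.1735.
Option 1 has the higher net inclusive-fitness payoff.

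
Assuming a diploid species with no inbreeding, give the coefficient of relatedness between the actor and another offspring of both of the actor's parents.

0.5

Each parent–offspring link contributes a factor of 1/2, and independent paths through distinct common ancestors add.
Full sibs share both parents — two paths of length 2: r = 2·(1/2)^2 = 1/2.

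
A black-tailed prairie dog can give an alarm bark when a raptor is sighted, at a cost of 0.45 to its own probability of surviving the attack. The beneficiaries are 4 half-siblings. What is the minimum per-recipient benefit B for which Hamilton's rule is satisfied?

r to a half-sibling = 1/4 (half-sibs share one parent — one path of length 2: r = (1/2)^2 = 1/4).
Hamilton's rule with n recipients of equal r: n·r·B > C, so B > C/(n·r) = 0.45/(4·0.25) = 0.45.

0.45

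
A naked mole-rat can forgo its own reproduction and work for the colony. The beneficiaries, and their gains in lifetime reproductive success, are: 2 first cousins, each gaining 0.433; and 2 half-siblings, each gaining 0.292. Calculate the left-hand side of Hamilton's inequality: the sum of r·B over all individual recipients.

r to a first cousin = 1/8 (first cousins share one grandparent pair — two paths of length 4: r = 2·(1/2)^4 = 1/8).
r to a half-sibling = 0.25 (half-sibs share one parent — one path of length 2: r = (1/2)^2 = 1/4).
Summing one r·B term per recipient: 2·0.125·0.433 + 2·0.25·0.292 = 0.25425.

0.25425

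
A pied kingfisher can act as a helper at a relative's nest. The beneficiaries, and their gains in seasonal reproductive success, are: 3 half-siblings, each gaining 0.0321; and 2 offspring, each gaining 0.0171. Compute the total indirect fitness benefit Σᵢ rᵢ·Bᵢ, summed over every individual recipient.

0.041175

r to a half-sibling = 0.25 (half-sibs share one parent — one path of length 2: r = (1/2)^2 = 1/4).
r to an offspring = 0.5 (one parent–offspring link: r = (1/2)^1 = 1/2).
Summing one r·B term per recipient: 3·0.25·0.0321 + 2·0.5·0.0171 = 0.041175.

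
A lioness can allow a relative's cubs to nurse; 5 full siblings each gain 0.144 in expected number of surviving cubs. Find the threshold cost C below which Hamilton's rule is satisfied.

r to a full sibling = 1/2 (full sibs share both parents — two paths of length 2: r = 2·(1/2)^2 = 1/2).
Hamilton's rule: n·r·B > C, so the trait is favored while C < n·r·B = 5·0.5·0.144 = 0.36.

0.36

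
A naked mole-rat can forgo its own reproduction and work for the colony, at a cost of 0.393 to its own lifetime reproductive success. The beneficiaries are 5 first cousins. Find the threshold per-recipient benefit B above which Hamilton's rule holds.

0.6288

r to a first cousin = 1/8 (first cousins share one grandparent pair — two paths of length 4: r = 2·(1/2)^4 = 1/8).
Hamilton's rule with n recipients of equal r: n·r·B > C, so B > C/(n·r) = 0.393/(5·0.125) = 0.6288.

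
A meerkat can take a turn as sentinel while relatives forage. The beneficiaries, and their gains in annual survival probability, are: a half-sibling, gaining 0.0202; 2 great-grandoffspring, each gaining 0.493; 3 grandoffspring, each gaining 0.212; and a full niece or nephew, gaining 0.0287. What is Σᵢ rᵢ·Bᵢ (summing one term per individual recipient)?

r to a half-sibling = 1/4 (half-sibs share one parent — one path of length 2: r = (1/2)^2 = 1/4).
r to a great-grandoffspring = 0.125 (three parent–offspring links: r = (1/2)^3 = 1/8).
r to a grandoffspring = 0.25 (two parent–offspring links: r = (1/2)^2 = 1/4).
r to a full niece or nephew = 1/4 (full aunt/uncle↔niece/nephew: two paths of length 3 through the shared grandparent pair: r = 2·(1/2)^3 = 1/4).
Summing one r·B term per recipient: 1·0.25·0.0202 + 2·0.125·0.493 + 3·0.25·0.212 + 1·0.25·0.0287 = 0.294475.

0.294475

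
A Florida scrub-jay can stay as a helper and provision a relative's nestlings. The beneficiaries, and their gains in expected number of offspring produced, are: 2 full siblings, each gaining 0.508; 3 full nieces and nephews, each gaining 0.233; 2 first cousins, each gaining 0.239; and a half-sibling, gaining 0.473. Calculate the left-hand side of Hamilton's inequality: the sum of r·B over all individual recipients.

r to a full sibling = 1/2 (full sibs share both parents — two paths of length 2: r = 2·(1/2)^2 = 1/2).
r to a full niece or nephew = 1/4 (full aunt/uncle↔niece/nephew: two paths of length 3 through the shared grandparent pair: r = 2·(1/2)^3 = 1/4).
r to a first cousin = 1/8 (first cousins share one grandparent pair — two paths of length 4: r = 2·(1/2)^4 = 1/8).
r to a half-sibling = 1/4 (half-sibs share one parent — one path of length 2: r = (1/2)^2 = 1/4).
Summing one r·B term per recipient: 2·0.5·0.508 + 3·0.25·0.233 + 2·0.125·0.239 + 1·0.25·0.473 = 0.86075.

0.86075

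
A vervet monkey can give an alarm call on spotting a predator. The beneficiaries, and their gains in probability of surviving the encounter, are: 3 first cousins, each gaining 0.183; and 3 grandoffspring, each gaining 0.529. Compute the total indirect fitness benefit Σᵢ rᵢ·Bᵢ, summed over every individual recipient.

0.465375

r to a first cousin = 1/8 (first cousins share one grandparent pair — two paths of length 4: r = 2·(1/2)^4 = 1/8).
r to a grandoffspring = 0.25 (two parent–offspring links: r = (1/2)^2 = 1/4).
Summing one r·B term per recipient: 3·0.125·0.183 + 3·0.25·0.529 = 0.465375.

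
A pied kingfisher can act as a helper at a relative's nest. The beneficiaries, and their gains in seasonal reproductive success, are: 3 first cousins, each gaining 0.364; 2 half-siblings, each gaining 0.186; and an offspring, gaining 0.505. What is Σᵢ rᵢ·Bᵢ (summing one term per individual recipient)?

r to a first cousin = 1/8 (first cousins share one grandparent pair — two paths of length 4: r = 2·(1/2)^4 = 1/8).
r to a half-sibling = 0.25 (half-sibs share one parent — one path of length 2: r = (1/2)^2 = 1/4).
r to an offspring = 1/2 (one parent–offspring link: r = (1/2)^1 = 1/2).
Summing one r·B term per recipient: 3·0.125·0.364 + 2·0.25·0.186 + 1·0.5·0.505 = 0.482.

0.482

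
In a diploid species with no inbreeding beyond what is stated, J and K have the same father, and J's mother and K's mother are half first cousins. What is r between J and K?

0.265625

Independent pedigree routes through distinct common ancestors add.
J and K are related in two ways: half-sibs through their shared father (r = 1/4) and half second cousins through their mothers (r = 1/64).
r = 1/4 + 1/64 = 17/64 = 0.265625.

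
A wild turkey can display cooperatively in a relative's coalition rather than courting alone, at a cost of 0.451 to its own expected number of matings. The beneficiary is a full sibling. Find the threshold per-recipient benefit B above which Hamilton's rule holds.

0.902

r to a full sibling = 1/2 (full sibs share both parents — two paths of length 2: r = 2·(1/2)^2 = 1/2).
Hamilton's rule with n recipients of equal r: n·r·B > C, so B > C/(n·r) = 0.451/(1·0.5) = 0.902.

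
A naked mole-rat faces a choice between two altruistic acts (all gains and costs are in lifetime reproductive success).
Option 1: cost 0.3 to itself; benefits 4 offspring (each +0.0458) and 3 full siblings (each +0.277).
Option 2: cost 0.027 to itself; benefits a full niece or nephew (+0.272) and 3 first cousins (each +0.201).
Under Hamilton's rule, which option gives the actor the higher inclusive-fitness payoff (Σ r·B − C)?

Option 1: r to an offspring = 0.5.
Option 1: r to a full sibling = 0.5.
Option 1: Σ r·B − C = (4·0.5·0.0458 + 3·0.5·0.277) − 0.3 = 0.2071.
Option 2: r to a full niece or nephew = 0.25.
Option 2: r to a first cousin = 0.125.
Option 2: Σ r·B − C = (1·0.25·0.272 + 3·0.125·0.201) − 0.027 = 0.116375.
Option 1 has the higher net inclusive-fitness payoff.

Option 1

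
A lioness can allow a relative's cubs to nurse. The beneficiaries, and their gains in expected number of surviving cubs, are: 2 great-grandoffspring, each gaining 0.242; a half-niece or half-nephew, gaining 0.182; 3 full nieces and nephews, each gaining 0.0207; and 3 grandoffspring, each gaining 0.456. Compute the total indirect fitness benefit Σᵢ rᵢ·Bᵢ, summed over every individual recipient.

r to a great-grandoffspring = 0.125 (three parent–offspring links: r = (1/2)^3 = 1/8).
r to a half-niece or half-nephew = 0.125 (half-aunt/uncle↔niece/nephew: one path of length 3: r = (1/2)^3 = 1/8).
r to a full niece or nephew = 0.25 (full aunt/uncle↔niece/nephew: two paths of length 3 through the shared grandparent pair: r = 2·(1/2)^3 = 1/4).
r to a grandoffspring = 0.25 (two parent–offspring links: r = (1/2)^2 = 1/4).
Summing one r·B term per recipient: 2·0.125·0.242 + 1·0.125·0.182 + 3·0.25·0.0207 + 3·0.25·0.456 = 0.440775.

0.440775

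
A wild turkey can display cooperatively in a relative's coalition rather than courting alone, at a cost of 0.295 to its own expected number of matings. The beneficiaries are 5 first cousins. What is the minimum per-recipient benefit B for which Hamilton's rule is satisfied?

r to a first cousin = 0.125 (first cousins share one grandparent pair — two paths of length 4: r = 2·(1/2)^4 = 1/8).
Hamilton's rule with n recipients of equal r: n·r·B > C, so B > C/(n·r) = 0.295/(5·0.125) = 0.472.

0.472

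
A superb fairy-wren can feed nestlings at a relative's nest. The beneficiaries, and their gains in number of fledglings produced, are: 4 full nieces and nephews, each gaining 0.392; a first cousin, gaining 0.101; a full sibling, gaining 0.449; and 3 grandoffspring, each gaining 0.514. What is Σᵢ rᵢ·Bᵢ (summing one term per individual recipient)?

r to a full niece or nephew = 0.25 (full aunt/uncle↔niece/nephew: two paths of length 3 through the shared grandparent pair: r = 2·(1/2)^3 = 1/4).
r to a first cousin = 0.125 (first cousins share one grandparent pair — two paths of length 4: r = 2·(1/2)^4 = 1/8).
r to a full sibling = 1/2 (full sibs share both parents — two paths of length 2: r = 2·(1/2)^2 = 1/2).
r to a grandoffspring = 1/4 (two parent–offspring links: r = (1/2)^2 = 1/4).
Summing one r·B term per recipient: 4·0.25·0.392 + 1·0.125·0.101 + 1·0.5·0.449 + 3·0.25·0.514 = 1.014625.

1.014625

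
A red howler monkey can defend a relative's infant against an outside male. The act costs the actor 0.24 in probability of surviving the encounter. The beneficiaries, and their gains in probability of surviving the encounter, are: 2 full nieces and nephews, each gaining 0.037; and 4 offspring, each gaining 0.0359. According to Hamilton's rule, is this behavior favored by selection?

No

Hamilton's rule: the trait is favored when the sum of r·B over every recipient exceeds the actor's cost C.
r to a full niece or nephew = 0.25 (full aunt/uncle↔niece/nephew: two paths of length 3 through the shared grandparent pair: r = 2·(1/2)^3 = 1/4).
r to an offspring = 1/2 (one parent–offspring link: r = (1/2)^1 = 1/2).
Summing one r·B term per recipient: 2·0.25·0.037 + 4·0.5·0.0359 = 0.0903.
0.0903 < 0.24: the indirect benefit is less than the cost.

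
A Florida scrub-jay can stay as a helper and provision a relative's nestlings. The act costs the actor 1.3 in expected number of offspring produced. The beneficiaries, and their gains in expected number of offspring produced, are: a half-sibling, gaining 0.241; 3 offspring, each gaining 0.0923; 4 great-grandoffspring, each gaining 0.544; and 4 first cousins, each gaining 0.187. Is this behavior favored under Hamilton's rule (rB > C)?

No

Hamilton's rule: the trait is favored when the sum of r·B over every recipient exceeds the actor's cost C.
r to a half-sibling = 0.25 (half-sibs share one parent — one path of length 2: r = (1/2)^2 = 1/4).
r to an offspring = 1/2 (one parent–offspring link: r = (1/2)^1 = 1/2).
r to a great-grandoffspring = 1/8 (three parent–offspring links: r = (1/2)^3 = 1/8).
r to a first cousin = 1/8 (first cousins share one grandparent pair — two paths of length 4: r = 2·(1/2)^4 = 1/8).
Summing one r·B term per recipient: 1·0.25·0.241 + 3·0.5·0.0923 + 4·0.125·0.544 + 4·0.125·0.187 = 0.5642.
0.5642 < 1.3: the indirect benefit is less than the cost.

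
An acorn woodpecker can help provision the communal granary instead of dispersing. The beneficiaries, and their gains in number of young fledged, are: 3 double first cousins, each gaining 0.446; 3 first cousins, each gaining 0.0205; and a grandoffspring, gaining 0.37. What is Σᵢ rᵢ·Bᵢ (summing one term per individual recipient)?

r to a double first cousin = 0.25 (double first cousins share both grandparent pairs — four paths of length 4: r = 4·(1/2)^4 = 1/4).
r to a first cousin = 0.125 (first cousins share one grandparent pair — two paths of length 4: r = 2·(1/2)^4 = 1/8).
r to a grandoffspring = 0.25 (two parent–offspring links: r = (1/2)^2 = 1/4).
Summing one r·B term per recipient: 3·0.25·0.446 + 3·0.125·0.0205 + 1·0.25·0.37 = 0.4346875.

0.4346875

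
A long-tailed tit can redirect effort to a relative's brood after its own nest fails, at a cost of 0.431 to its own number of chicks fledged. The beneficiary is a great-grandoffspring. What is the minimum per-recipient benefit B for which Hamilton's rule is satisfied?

r to a great-grandoffspring = 0.125 (three parent–offspring links: r = (1/2)^3 = 1/8).
Hamilton's rule with n recipients of equal r: n·r·B > C, so B > C/(n·r) = 0.431/(1·0.125) = 3.448.

3.448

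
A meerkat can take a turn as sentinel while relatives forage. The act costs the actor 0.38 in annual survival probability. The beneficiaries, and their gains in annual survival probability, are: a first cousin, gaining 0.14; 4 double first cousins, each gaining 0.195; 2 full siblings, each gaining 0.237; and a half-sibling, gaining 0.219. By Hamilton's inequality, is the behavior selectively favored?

Yes

Hamilton's rule: the trait is favored when the sum of r·B over every recipient exceeds the actor's cost C.
r to a first cousin = 1/8 (first cousins share one grandparent pair — two paths of length 4: r = 2·(1/2)^4 = 1/8).
r to a double first cousin = 1/4 (double first cousins share both grandparent pairs — four paths of length 4: r = 4·(1/2)^4 = 1/4).
r to a full sibling = 1/2 (full sibs share both parents — two paths of length 2: r = 2·(1/2)^2 = 1/2).
r to a half-sibling = 1/4 (half-sibs share one parent — one path of length 2: r = (1/2)^2 = 1/4).
Summing one r·B term per recipient: 1·0.125·0.14 + 4·0.25·0.195 + 2·0.5·0.237 + 1·0.25·0.219 = 0.50425.
0.50425 > 0.38: the indirect benefit exceeds the cost.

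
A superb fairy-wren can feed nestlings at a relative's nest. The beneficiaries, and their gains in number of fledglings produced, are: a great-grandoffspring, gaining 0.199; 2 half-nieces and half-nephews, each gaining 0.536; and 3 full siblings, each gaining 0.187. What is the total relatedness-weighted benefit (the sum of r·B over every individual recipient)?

0.439375

r to a great-grandoffspring = 1/8 (three parent–offspring links: r = (1/2)^3 = 1/8).
r to a half-niece or half-nephew = 1/8 (half-aunt/uncle↔niece/nephew: one path of length 3: r = (1/2)^3 = 1/8).
r to a full sibling = 1/2 (full sibs share both parents — two paths of length 2: r = 2·(1/2)^2 = 1/2).
Summing one r·B term per recipient: 1·0.125·0.199 + 2·0.125·0.536 + 3·0.5·0.187 = 0.439375.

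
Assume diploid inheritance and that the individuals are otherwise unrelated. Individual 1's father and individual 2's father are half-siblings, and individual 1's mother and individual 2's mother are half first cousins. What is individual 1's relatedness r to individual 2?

0.078125

Relatedness sums over independent paths through distinct common ancestors.
Individual 1 and individual 2 are related in two ways: half first cousins through their fathers (r = 1/16) and half second cousins through their mothers (r = 1/64).
r = 1/16 + 1/64 = 0.078125.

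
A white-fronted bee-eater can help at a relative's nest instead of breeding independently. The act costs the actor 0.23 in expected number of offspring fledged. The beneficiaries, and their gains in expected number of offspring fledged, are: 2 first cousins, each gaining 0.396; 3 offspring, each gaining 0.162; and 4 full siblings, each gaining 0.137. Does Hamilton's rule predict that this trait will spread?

Hamilton's rule: the trait is favored when the sum of r·B over every recipient exceeds the actor's cost C.
r to a first cousin = 1/8 (first cousins share one grandparent pair — two paths of length 4: r = 2·(1/2)^4 = 1/8).
r to an offspring = 0.5 (one parent–offspring link: r = (1/2)^1 = 1/2).
r to a full sibling = 1/2 (full sibs share both parents — two paths of length 2: r = 2·(1/2)^2 = 1/2).
Summing one r·B term per recipient: 2·0.125·0.396 + 3·0.5·0.162 + 4·0.5·0.137 = 0.616.
0.616 > 0.23: the indirect benefit exceeds the cost.

Yes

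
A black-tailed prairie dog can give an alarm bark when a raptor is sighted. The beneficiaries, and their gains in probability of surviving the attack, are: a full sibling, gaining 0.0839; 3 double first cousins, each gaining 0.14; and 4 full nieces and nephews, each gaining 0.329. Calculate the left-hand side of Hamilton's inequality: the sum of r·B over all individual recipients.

r to a full sibling = 0.5 (full sibs share both parents — two paths of length 2: r = 2·(1/2)^2 = 1/2).
r to a double first cousin = 1/4 (double first cousins share both grandparent pairs — four paths of length 4: r = 4·(1/2)^4 = 1/4).
r to a full niece or nephew = 0.25 (full aunt/uncle↔niece/nephew: two paths of length 3 through the shared grandparent pair: r = 2·(1/2)^3 = 1/4).
Summing one r·B term per recipient: 1·0.5·0.0839 + 3·0.25·0.14 + 4·0.25·0.329 = 0.47595.

0.47595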